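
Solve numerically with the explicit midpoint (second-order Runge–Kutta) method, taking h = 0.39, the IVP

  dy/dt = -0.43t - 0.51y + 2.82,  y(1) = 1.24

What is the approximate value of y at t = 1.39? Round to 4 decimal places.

1.8246

Midpoint: k1 = f(t_n, y_n); k2 = f(t_n + h/2, y_n + (h/2)·k1); y_{n+1} = y_n + h·k2.
t=1.000000, y=1.240000:
  k1 = f(1.000000, 1.240000) = 1.757600
  k2 = f(1.195000, 1.582732) = 1.498957
  y ← 1.240000 + 0.39·1.498957 = 1.824593
y(1.39) ≈ 1.8246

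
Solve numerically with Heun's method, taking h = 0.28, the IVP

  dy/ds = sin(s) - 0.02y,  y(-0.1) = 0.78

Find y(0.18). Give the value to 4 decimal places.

0.7868

Heun: k1 = f(s_n, y_n); k2 = f(s_n + h, y_n + h·k1); y_{n+1} = y_n + (h/2)·(k1 + k2).
s=-0.100000, y=0.780000:
  k1 = f(-0.100000, 0.780000) = -0.115433
  k2 = f(0.180000, 0.747679) = 0.164076
  y ← 0.780000 + (0.28/2)·(-0.115433 + 0.164076) = 0.786810
y(0.18) ≈ 0.7868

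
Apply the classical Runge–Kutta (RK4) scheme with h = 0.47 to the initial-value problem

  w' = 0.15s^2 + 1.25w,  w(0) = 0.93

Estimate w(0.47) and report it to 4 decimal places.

1.6790

RK4: k1 = f(s_n, w_n); k2 = f(s_n + h/2, w_n + (h/2)·k1); k3 = f(s_n + h/2, w_n + (h/2)·k2); k4 = f(s_n + h, w_n + h·k3); w_{n+1} = w_n + (h/6)·(k1 + 2k2 + 2k3 + k4).
s=0.000000, w=0.930000:
  k1 = f(0.000000, 0.930000) = 1.162500
  k2 = f(0.235000, 1.203188) = 1.512268
  k3 = f(0.235000, 1.285383) = 1.615013
  k4 = f(0.470000, 1.689056) = 2.144455
  w ← 0.930000 + (0.47/6)·(k1 + 2k2 + 2k3 + k4) = 1.678985
w(0.47) ≈ 1.6790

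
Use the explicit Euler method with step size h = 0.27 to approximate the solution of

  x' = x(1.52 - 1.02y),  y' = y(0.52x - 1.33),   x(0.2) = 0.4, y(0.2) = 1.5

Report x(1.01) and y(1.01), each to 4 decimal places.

Euler on (x,y): x_{n+1} = x_n + h·x', y_{n+1} = y_n + h·y'.
0.200000: (0.400000, 1.500000); f=(-0.004000, -1.683000) → (0.398920, 1.045590)
0.470000: (0.398920, 1.045590); f=(0.180910, -1.173739) → (0.447766, 0.728680)
0.740000: (0.447766, 0.728680); f=(0.347800, -0.799480) → (0.541672, 0.512821)
(x(1.01), y(1.01)) ≈ (0.5417, 0.5128)

0.5417, 0.5128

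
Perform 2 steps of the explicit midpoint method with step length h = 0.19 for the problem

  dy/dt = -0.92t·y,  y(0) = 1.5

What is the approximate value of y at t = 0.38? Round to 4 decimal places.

1.4028

Midpoint: k1 = f(t_n, y_n); k2 = f(t_n + h/2, y_n + (h/2)·k1); y_{n+1} = y_n + h·k2.
t=0.000000, y=1.500000:
  k1 = f(0.000000, 1.500000) = 0.000000
  k2 = f(0.095000, 1.500000) = -0.131100
  y ← 1.500000 + 0.19·(-0.131100) = 1.475091
t=0.190000, y=1.475091:
  k1 = f(0.190000, 1.475091) = -0.257846
  k2 = f(0.285000, 1.450596) = -0.380346
  y ← 1.475091 + 0.19·(-0.380346) = 1.402825
y(0.38) ≈ 1.4028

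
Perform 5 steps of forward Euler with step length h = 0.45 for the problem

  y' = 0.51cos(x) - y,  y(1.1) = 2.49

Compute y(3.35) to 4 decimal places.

-0.2133

Euler: y_{n+1} = y_n + h·f(x_n, y_n).
x=1.100000, y=2.490000: f=-2.258666 → y ← 2.490000 + 0.45·(-2.258666) = 1.473600
x=1.550000, y=1.473600: f=-1.462995 → y ← 1.473600 + 0.45·(-1.462995) = 0.815253
x=2.000000, y=0.815253: f=-1.027487 → y ← 0.815253 + 0.45·(-1.027487) = 0.352883
x=2.450000, y=0.352883: f=-0.745701 → y ← 0.352883 + 0.45·(-0.745701) = 0.017318
x=2.900000, y=0.017318: f=-0.512506 → y ← 0.017318 + 0.45·(-0.512506) = -0.213310
y(3.35) ≈ -0.2133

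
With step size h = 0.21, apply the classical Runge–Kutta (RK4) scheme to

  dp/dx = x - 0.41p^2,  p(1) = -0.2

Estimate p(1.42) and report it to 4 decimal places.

RK4: k1 = f(x_n, p_n); k2 = f(x_n + h/2, p_n + (h/2)·k1); k3 = f(x_n + h/2, p_n + (h/2)·k2); k4 = f(x_n + h, p_n + h·k3); p_{n+1} = p_n + (h/6)·(k1 + 2k2 + 2k3 + k4).
x=1.000000, p=-0.200000:
  k1 = f(1.000000, -0.200000) = 0.983600
  k2 = f(1.105000, -0.096722) = 1.101164
  k3 = f(1.105000, -0.084378) = 1.102081
  k4 = f(1.210000, 0.031437) = 1.209595
  p ← -0.200000 + (0.21/6)·(k1 + 2k2 + 2k3 + k4) = 0.030989
x=1.210000, p=0.030989:
  k1 = f(1.210000, 0.030989) = 1.209606
  k2 = f(1.315000, 0.157998) = 1.304765
  k3 = f(1.315000, 0.167989) = 1.303430
  k4 = f(1.420000, 0.304709) = 1.381932
  p ← 0.030989 + (0.21/6)·(k1 + 2k2 + 2k3 + k4) = 0.304266
p(1.42) ≈ 0.3043

0.3043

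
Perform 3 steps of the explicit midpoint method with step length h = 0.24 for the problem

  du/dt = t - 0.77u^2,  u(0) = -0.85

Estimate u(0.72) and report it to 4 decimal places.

-1.1847

Midpoint: k1 = f(t_n, u_n); k2 = f(t_n + h/2, u_n + (h/2)·k1); u_{n+1} = u_n + h·k2.
t=0.000000, u=-0.850000:
  k1 = f(0.000000, -0.850000) = -0.556325
  k2 = f(0.120000, -0.916759) = -0.527144
  u ← -0.850000 + 0.24·(-0.527144) = -0.976515
t=0.240000, u=-0.976515:
  k1 = f(0.240000, -0.976515) = -0.494257
  k2 = f(0.360000, -1.035825) = -0.466160
  u ← -0.976515 + 0.24·(-0.466160) = -1.088393
t=0.480000, u=-1.088393:
  k1 = f(0.480000, -1.088393) = -0.432141
  k2 = f(0.600000, -1.140250) = -0.401131
  u ← -1.088393 + 0.24·(-0.401131) = -1.184664
u(0.72) ≈ -1.1847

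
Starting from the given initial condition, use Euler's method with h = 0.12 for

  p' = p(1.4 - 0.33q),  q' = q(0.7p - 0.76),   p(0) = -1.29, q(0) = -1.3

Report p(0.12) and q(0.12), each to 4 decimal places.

Euler on (p,q): p_{n+1} = p_n + h·p', q_{n+1} = q_n + h·q'.
0.000000: (-1.290000, -1.300000); f=(-2.359410, 2.161900) → (-1.573129, -1.040572)
(p(0.12), q(0.12)) ≈ (-1.5731, -1.0406)

-1.5731, -1.0406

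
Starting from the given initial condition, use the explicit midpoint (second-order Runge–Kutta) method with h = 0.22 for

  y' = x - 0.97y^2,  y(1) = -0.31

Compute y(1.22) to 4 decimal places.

Midpoint: k1 = f(x_n, y_n); k2 = f(x_n + h/2, y_n + (h/2)·k1); y_{n+1} = y_n + h·k2.
x=1.000000, y=-0.310000:
  k1 = f(1.000000, -0.310000) = 0.906783
  k2 = f(1.110000, -0.210254) = 1.067120
  y ← -0.310000 + 0.22·1.067120 = -0.075234
y(1.22) ≈ -0.0752

-0.0752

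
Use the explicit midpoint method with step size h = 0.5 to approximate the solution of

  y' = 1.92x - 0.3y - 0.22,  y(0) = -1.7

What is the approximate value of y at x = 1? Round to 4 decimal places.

-0.5597

Midpoint: k1 = f(x_n, y_n); k2 = f(x_n + h/2, y_n + (h/2)·k1); y_{n+1} = y_n + h·k2.
x=0.000000, y=-1.700000:
  k1 = f(0.000000, -1.700000) = 0.290000
  k2 = f(0.250000, -1.627500) = 0.748250
  y ← -1.700000 + 0.5·0.748250 = -1.325875
x=0.500000, y=-1.325875:
  k1 = f(0.500000, -1.325875) = 1.137763
  k2 = f(0.750000, -1.041434) = 1.532430
  y ← -1.325875 + 0.5·1.532430 = -0.559660
y(1) ≈ -0.5597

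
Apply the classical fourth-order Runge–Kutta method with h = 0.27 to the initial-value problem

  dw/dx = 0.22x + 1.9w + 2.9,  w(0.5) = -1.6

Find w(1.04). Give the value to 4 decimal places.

-1.5818

RK4: k1 = f(x_n, w_n); k2 = f(x_n + h/2, w_n + (h/2)·k1); k3 = f(x_n + h/2, w_n + (h/2)·k2); k4 = f(x_n + h, w_n + h·k3); w_{n+1} = w_n + (h/6)·(k1 + 2k2 + 2k3 + k4).
x=0.500000, w=-1.600000:
  k1 = f(0.500000, -1.600000) = -0.030000
  k2 = f(0.635000, -1.604050) = -0.007995
  k3 = f(0.635000, -1.601079) = -0.002351
  k4 = f(0.770000, -1.600635) = 0.028194
  w ← -1.600000 + (0.27/6)·(k1 + 2k2 + 2k3 + k4) = -1.601012
x=0.770000, w=-1.601012:
  k1 = f(0.770000, -1.601012) = 0.027476
  k2 = f(0.905000, -1.597303) = 0.064224
  k3 = f(0.905000, -1.592342) = 0.073650
  k4 = f(1.040000, -1.581127) = 0.124659
  w ← -1.601012 + (0.27/6)·(k1 + 2k2 + 2k3 + k4) = -1.581758
w(1.04) ≈ -1.5818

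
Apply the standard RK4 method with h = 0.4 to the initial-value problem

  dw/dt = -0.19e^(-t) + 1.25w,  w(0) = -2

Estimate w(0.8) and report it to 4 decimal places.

-5.6263

RK4: k1 = f(t_n, w_n); k2 = f(t_n + h/2, w_n + (h/2)·k1); k3 = f(t_n + h/2, w_n + (h/2)·k2); k4 = f(t_n + h, w_n + h·k3); w_{n+1} = w_n + (h/6)·(k1 + 2k2 + 2k3 + k4).
t=0.000000, w=-2.000000:
  k1 = f(0.000000, -2.000000) = -2.690000
  k2 = f(0.200000, -2.538000) = -3.328059
  k3 = f(0.200000, -2.665612) = -3.487574
  k4 = f(0.400000, -3.395029) = -4.371148
  w ← -2.000000 + (0.4/6)·(k1 + 2k2 + 2k3 + k4) = -3.379494
t=0.400000, w=-3.379494:
  k1 = f(0.400000, -3.379494) = -4.351729
  k2 = f(0.600000, -4.249840) = -5.416574
  k3 = f(0.600000, -4.462809) = -5.682785
  k4 = f(0.800000, -5.652608) = -7.151133
  w ← -3.379494 + (0.4/6)·(k1 + 2k2 + 2k3 + k4) = -5.626266
w(0.8) ≈ -5.6263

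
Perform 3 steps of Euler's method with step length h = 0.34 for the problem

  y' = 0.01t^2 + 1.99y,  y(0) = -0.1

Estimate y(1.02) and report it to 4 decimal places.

-0.4691

Euler: y_{n+1} = y_n + h·f(t_n, y_n).
t=0.000000, y=-0.100000: f=-0.199000 → y ← -0.100000 + 0.34·(-0.199000) = -0.167660
t=0.340000, y=-0.167660: f=-0.332487 → y ← -0.167660 + 0.34·(-0.332487) = -0.280706
t=0.680000, y=-0.280706: f=-0.553980 → y ← -0.280706 + 0.34·(-0.553980) = -0.469059
y(1.02) ≈ -0.4691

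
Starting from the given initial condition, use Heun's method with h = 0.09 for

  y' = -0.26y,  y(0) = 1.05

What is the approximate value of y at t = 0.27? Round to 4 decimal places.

0.9788

Heun: k1 = f(t_n, y_n); k2 = f(t_n + h, y_n + h·k1); y_{n+1} = y_n + (h/2)·(k1 + k2).
t=0.000000, y=1.050000:
  k1 = f(0.000000, 1.050000) = -0.273000
  k2 = f(0.090000, 1.025430) = -0.266612
  y ← 1.050000 + (0.09/2)·(-0.273000 + (-0.266612)) = 1.025717
t=0.090000, y=1.025717:
  k1 = f(0.090000, 1.025717) = -0.266687
  k2 = f(0.180000, 1.001716) = -0.260446
  y ← 1.025717 + (0.09/2)·(-0.266687 + (-0.260446)) = 1.001997
t=0.180000, y=1.001997:
  k1 = f(0.180000, 1.001997) = -0.260519
  k2 = f(0.270000, 0.978550) = -0.254423
  y ← 1.001997 + (0.09/2)·(-0.260519 + (-0.254423)) = 0.978824
y(0.27) ≈ 0.9788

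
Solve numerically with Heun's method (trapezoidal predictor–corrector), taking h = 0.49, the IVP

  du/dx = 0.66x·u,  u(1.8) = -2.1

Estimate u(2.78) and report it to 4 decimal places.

Heun: k1 = f(x_n, u_n); k2 = f(x_n + h, u_n + h·k1); u_{n+1} = u_n + (h/2)·(k1 + k2).
x=1.800000, u=-2.100000:
  k1 = f(1.800000, -2.100000) = -2.494800
  k2 = f(2.290000, -3.322452) = -5.021554
  u ← -2.100000 + (0.49/2)·(-2.494800 + (-5.021554)) = -3.941507
x=2.290000, u=-3.941507:
  k1 = f(2.290000, -3.941507) = -5.957193
  k2 = f(2.780000, -6.860531) = -12.587703
  u ← -3.941507 + (0.49/2)·(-5.957193 + (-12.587703)) = -8.485006
u(2.78) ≈ -8.4850

-8.4850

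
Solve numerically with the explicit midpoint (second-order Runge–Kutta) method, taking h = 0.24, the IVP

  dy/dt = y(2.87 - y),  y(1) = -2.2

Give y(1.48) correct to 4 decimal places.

Midpoint: k1 = f(t_n, y_n); k2 = f(t_n + h/2, y_n + (h/2)·k1); y_{n+1} = y_n + h·k2.
t=1.000000, y=-2.200000:
  k1 = f(1.000000, -2.200000) = -11.154000
  k2 = f(1.120000, -3.538480) = -22.676278
  y ← -2.200000 + 0.24·(-22.676278) = -7.642307
t=1.240000, y=-7.642307:
  k1 = f(1.240000, -7.642307) = -80.338274
  k2 = f(1.360000, -17.282900) = -348.300542
  y ← -7.642307 + 0.24·(-348.300542) = -91.234437
y(1.48) ≈ -91.2344

-91.2344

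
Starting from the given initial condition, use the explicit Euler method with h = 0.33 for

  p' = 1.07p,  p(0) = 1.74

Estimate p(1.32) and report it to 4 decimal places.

Euler: p_{n+1} = p_n + h·f(x_n, p_n).
x=0.000000, p=1.740000: f=1.861800 → p ← 1.740000 + 0.33·1.861800 = 2.354394
x=0.330000, p=2.354394: f=2.519202 → p ← 2.354394 + 0.33·2.519202 = 3.185731
x=0.660000, p=3.185731: f=3.408732 → p ← 3.185731 + 0.33·3.408732 = 4.310612
x=0.990000, p=4.310612: f=4.612355 → p ← 4.310612 + 0.33·4.612355 = 5.832689
p(1.32) ≈ 5.8327

5.8327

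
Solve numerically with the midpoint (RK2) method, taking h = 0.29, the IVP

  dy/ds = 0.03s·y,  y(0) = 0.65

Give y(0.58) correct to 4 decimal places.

0.6533

Midpoint: k1 = f(s_n, y_n); k2 = f(s_n + h/2, y_n + (h/2)·k1); y_{n+1} = y_n + h·k2.
s=0.000000, y=0.650000:
  k1 = f(0.000000, 0.650000) = 0.000000
  k2 = f(0.145000, 0.650000) = 0.002827
  y ← 0.650000 + 0.29·0.002827 = 0.650820
s=0.290000, y=0.650820:
  k1 = f(0.290000, 0.650820) = 0.005662
  k2 = f(0.435000, 0.651641) = 0.008504
  y ← 0.650820 + 0.29·0.008504 = 0.653286
y(0.58) ≈ 0.6533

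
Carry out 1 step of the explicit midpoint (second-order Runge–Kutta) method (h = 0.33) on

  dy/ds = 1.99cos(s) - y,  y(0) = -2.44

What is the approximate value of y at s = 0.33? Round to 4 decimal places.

Midpoint: k1 = f(s_n, y_n); k2 = f(s_n + h/2, y_n + (h/2)·k1); y_{n+1} = y_n + h·k2.
s=0.000000, y=-2.440000:
  k1 = f(0.000000, -2.440000) = 4.430000
  k2 = f(0.165000, -1.709050) = 3.672023
  y ← -2.440000 + 0.33·3.672023 = -1.228233
y(0.33) ≈ -1.2282

-1.2282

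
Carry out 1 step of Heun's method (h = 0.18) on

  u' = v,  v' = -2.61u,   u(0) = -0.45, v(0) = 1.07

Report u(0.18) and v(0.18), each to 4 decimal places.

Heun on (u,v): k1 = f(s_n, state_n); k2 = f(s_n + h, state_n + h·k1); state_{n+1} = state_n + (h/2)·(k1 + k2).
0.000000: (-0.450000, 1.070000)
  k1 = (1.070000, 1.174500)
  predictor → (-0.257400, 1.281410)
  k2 = (1.281410, 0.671814)
  → (-0.238373, 1.236168)
(u(0.18), v(0.18)) ≈ (-0.2384, 1.2362)

-0.2384, 1.2362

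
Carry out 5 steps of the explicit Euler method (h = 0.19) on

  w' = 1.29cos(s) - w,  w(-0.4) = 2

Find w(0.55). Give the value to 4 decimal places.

Euler: w_{n+1} = w_n + h·f(s_n, w_n).
s=-0.400000, w=2.000000: f=-0.811831 → w ← 2.000000 + 0.19·(-0.811831) = 1.845752
s=-0.210000, w=1.845752: f=-0.584092 → w ← 1.845752 + 0.19·(-0.584092) = 1.734775
s=-0.020000, w=1.734775: f=-0.445033 → w ← 1.734775 + 0.19·(-0.445033) = 1.650218
s=0.170000, w=1.650218: f=-0.378814 → w ← 1.650218 + 0.19·(-0.378814) = 1.578244
s=0.360000, w=1.578244: f=-0.370937 → w ← 1.578244 + 0.19·(-0.370937) = 1.507766
w(0.55) ≈ 1.5078

1.5078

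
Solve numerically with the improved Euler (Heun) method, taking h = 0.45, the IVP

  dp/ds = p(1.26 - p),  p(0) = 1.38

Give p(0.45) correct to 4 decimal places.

Heun: k1 = f(s_n, p_n); k2 = f(s_n + h, p_n + h·k1); p_{n+1} = p_n + (h/2)·(k1 + k2).
s=0.000000, p=1.380000:
  k1 = f(0.000000, 1.380000) = -0.165600
  k2 = f(0.450000, 1.305480) = -0.059373
  p ← 1.380000 + (0.45/2)·(-0.165600 + (-0.059373)) = 1.329381
p(0.45) ≈ 1.3294

1.3294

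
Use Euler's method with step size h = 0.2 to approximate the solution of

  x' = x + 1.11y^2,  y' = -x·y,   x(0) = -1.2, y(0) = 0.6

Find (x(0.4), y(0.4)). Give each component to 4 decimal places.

-1.5092, 0.9464

Euler on (x,y): x_{n+1} = x_n + h·x', y_{n+1} = y_n + h·y'.
0.000000: (-1.200000, 0.600000); f=(-0.800400, 0.720000) → (-1.360080, 0.744000)
0.200000: (-1.360080, 0.744000); f=(-0.745655, 1.011900) → (-1.509211, 0.946380)
(x(0.4), y(0.4)) ≈ (-1.5092, 0.9464)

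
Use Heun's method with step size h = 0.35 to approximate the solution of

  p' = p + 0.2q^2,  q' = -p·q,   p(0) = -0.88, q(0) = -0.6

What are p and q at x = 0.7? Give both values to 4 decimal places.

Heun on (p,q): k1 = f(x_n, state_n); k2 = f(x_n + h, state_n + h·k1); state_{n+1} = state_n + (h/2)·(k1 + k2).
0.000000: (-0.880000, -0.600000)
  k1 = (-0.808000, -0.528000)
  predictor → (-1.162800, -0.784800)
  k2 = (-1.039618, -0.912565)
  → (-1.203333, -0.852099)
0.350000: (-1.203333, -0.852099)
  k1 = (-1.058119, -1.025359)
  predictor → (-1.573675, -1.210975)
  k2 = (-1.280383, -1.905680)
  → (-1.612571, -1.365031)
(p(0.7), q(0.7)) ≈ (-1.6126, -1.3650)

-1.6126, -1.3650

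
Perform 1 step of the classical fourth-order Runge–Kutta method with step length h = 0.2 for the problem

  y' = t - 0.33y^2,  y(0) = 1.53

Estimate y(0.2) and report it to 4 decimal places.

RK4: k1 = f(t_n, y_n); k2 = f(t_n + h/2, y_n + (h/2)·k1); k3 = f(t_n + h/2, y_n + (h/2)·k2); k4 = f(t_n + h, y_n + h·k3); y_{n+1} = y_n + (h/6)·(k1 + 2k2 + 2k3 + k4).
t=0.000000, y=1.530000:
  k1 = f(0.000000, 1.530000) = -0.772497
  k2 = f(0.100000, 1.452750) = -0.596460
  k3 = f(0.100000, 1.470354) = -0.613441
  k4 = f(0.200000, 1.407312) = -0.453574
  y ← 1.530000 + (0.2/6)·(k1 + 2k2 + 2k3 + k4) = 1.408471
y(0.2) ≈ 1.4085

1.4085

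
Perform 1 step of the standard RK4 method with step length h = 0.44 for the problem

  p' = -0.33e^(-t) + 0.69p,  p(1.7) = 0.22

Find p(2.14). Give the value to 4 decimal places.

0.2727

RK4: k1 = f(t_n, p_n); k2 = f(t_n + h/2, p_n + (h/2)·k1); k3 = f(t_n + h/2, p_n + (h/2)·k2); k4 = f(t_n + h, p_n + h·k3); p_{n+1} = p_n + (h/6)·(k1 + 2k2 + 2k3 + k4).
t=1.700000, p=0.220000:
  k1 = f(1.700000, 0.220000) = 0.091514
  k2 = f(1.920000, 0.240133) = 0.117312
  k3 = f(1.920000, 0.245809) = 0.121228
  k4 = f(2.140000, 0.273340) = 0.149779
  p ← 0.220000 + (0.44/6)·(k1 + 2k2 + 2k3 + k4) = 0.272681
p(2.14) ≈ 0.2727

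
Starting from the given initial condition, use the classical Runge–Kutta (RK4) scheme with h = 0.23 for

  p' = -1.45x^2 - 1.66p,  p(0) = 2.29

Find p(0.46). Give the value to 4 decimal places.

1.0280

RK4: k1 = f(x_n, p_n); k2 = f(x_n + h/2, p_n + (h/2)·k1); k3 = f(x_n + h/2, p_n + (h/2)·k2); k4 = f(x_n + h, p_n + h·k3); p_{n+1} = p_n + (h/6)·(k1 + 2k2 + 2k3 + k4).
x=0.000000, p=2.290000:
  k1 = f(0.000000, 2.290000) = -3.801400
  k2 = f(0.115000, 1.852839) = -3.094889
  k3 = f(0.115000, 1.934088) = -3.229762
  k4 = f(0.230000, 1.547155) = -2.644982
  p ← 2.290000 + (0.23/6)·(k1 + 2k2 + 2k3 + k4) = 1.557999
x=0.230000, p=1.557999:
  k1 = f(0.230000, 1.557999) = -2.662983
  k2 = f(0.345000, 1.251756) = -2.250501
  k3 = f(0.345000, 1.299191) = -2.329244
  k4 = f(0.460000, 1.022273) = -2.003793
  p ← 1.557999 + (0.23/6)·(k1 + 2k2 + 2k3 + k4) = 1.027992
p(0.46) ≈ 1.0280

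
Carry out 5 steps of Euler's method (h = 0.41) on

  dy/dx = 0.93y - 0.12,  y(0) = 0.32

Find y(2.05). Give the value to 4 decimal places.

Euler: y_{n+1} = y_n + h·f(x_n, y_n).
x=0.000000, y=0.320000: f=0.177600 → y ← 0.320000 + 0.41·0.177600 = 0.392816
x=0.410000, y=0.392816: f=0.245319 → y ← 0.392816 + 0.41·0.245319 = 0.493397
x=0.820000, y=0.493397: f=0.338859 → y ← 0.493397 + 0.41·0.338859 = 0.632329
x=1.230000, y=0.632329: f=0.468066 → y ← 0.632329 + 0.41·0.468066 = 0.824236
x=1.640000, y=0.824236: f=0.646539 → y ← 0.824236 + 0.41·0.646539 = 1.089317
y(2.05) ≈ 1.0893

1.0893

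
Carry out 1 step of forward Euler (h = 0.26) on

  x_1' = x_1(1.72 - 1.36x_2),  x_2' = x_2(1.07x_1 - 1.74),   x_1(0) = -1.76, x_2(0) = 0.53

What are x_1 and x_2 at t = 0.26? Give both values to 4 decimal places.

-2.2172, 0.0307

Euler on (x_1,x_2): x_1_{n+1} = x_1_n + h·x_1', x_2_{n+1} = x_2_n + h·x_2'.
0.000000: (-1.760000, 0.530000); f=(-1.758592, -1.920296) → (-2.217234, 0.030723)
(x_1(0.26), x_2(0.26)) ≈ (-2.2172, 0.0307)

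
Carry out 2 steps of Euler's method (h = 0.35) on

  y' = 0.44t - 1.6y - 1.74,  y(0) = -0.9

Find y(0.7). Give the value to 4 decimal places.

Euler: y_{n+1} = y_n + h·f(t_n, y_n).
t=0.000000, y=-0.900000: f=-0.300000 → y ← -0.900000 + 0.35·(-0.300000) = -1.005000
t=0.350000, y=-1.005000: f=0.022000 → y ← -1.005000 + 0.35·0.022000 = -0.997300
y(0.7) ≈ -0.9973

-0.9973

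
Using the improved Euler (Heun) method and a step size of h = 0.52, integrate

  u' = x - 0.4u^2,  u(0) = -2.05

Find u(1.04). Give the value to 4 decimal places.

Heun: k1 = f(x_n, u_n); k2 = f(x_n + h, u_n + h·k1); u_{n+1} = u_n + (h/2)·(k1 + k2).
x=0.000000, u=-2.050000:
  k1 = f(0.000000, -2.050000) = -1.681000
  k2 = f(0.520000, -2.924120) = -2.900191
  u ← -2.050000 + (0.52/2)·(-1.681000 + (-2.900191)) = -3.241110
x=0.520000, u=-3.241110:
  k1 = f(0.520000, -3.241110) = -3.681917
  k2 = f(1.040000, -5.155706) = -9.592524
  u ← -3.241110 + (0.52/2)·(-3.681917 + (-9.592524)) = -6.692464
u(1.04) ≈ -6.6925

-6.6925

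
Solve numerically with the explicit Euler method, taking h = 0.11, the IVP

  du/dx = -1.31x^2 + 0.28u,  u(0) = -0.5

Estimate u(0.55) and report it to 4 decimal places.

Euler: u_{n+1} = u_n + h·f(x_n, u_n).
x=0.000000, u=-0.500000: f=-0.140000 → u ← -0.500000 + 0.11·(-0.140000) = -0.515400
x=0.110000, u=-0.515400: f=-0.160163 → u ← -0.515400 + 0.11·(-0.160163) = -0.533018
x=0.220000, u=-0.533018: f=-0.212649 → u ← -0.533018 + 0.11·(-0.212649) = -0.556409
x=0.330000, u=-0.556409: f=-0.298454 → u ← -0.556409 + 0.11·(-0.298454) = -0.589239
x=0.440000, u=-0.589239: f=-0.418603 → u ← -0.589239 + 0.11·(-0.418603) = -0.635286
u(0.55) ≈ -0.6353

-0.6353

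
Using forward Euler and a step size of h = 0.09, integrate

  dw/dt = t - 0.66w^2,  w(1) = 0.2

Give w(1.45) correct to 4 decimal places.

Euler: w_{n+1} = w_n + h·f(t_n, w_n).
t=1.000000, w=0.200000: f=0.973600 → w ← 0.200000 + 0.09·0.973600 = 0.287624
t=1.090000, w=0.287624: f=1.035400 → w ← 0.287624 + 0.09·1.035400 = 0.380810
t=1.180000, w=0.380810: f=1.084289 → w ← 0.380810 + 0.09·1.084289 = 0.478396
t=1.270000, w=0.478396: f=1.118951 → w ← 0.478396 + 0.09·1.118951 = 0.579102
t=1.360000, w=0.579102: f=1.138663 → w ← 0.579102 + 0.09·1.138663 = 0.681581
w(1.45) ≈ 0.6816

0.6816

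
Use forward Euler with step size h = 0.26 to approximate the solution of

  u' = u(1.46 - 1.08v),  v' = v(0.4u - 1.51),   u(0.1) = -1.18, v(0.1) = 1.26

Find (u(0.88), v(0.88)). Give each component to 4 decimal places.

Euler on (u,v): u_{n+1} = u_n + h·u', v_{n+1} = v_n + h·v'.
0.100000: (-1.180000, 1.260000); f=(-0.117056, -2.497320) → (-1.210435, 0.610697)
0.360000: (-1.210435, 0.610697); f=(-0.968889, -1.217836) → (-1.462346, 0.294060)
0.620000: (-1.462346, 0.294060); f=(-1.670607, -0.616037) → (-1.896704, 0.133890)
(u(0.88), v(0.88)) ≈ (-1.8967, 0.1339)

-1.8967, 0.1339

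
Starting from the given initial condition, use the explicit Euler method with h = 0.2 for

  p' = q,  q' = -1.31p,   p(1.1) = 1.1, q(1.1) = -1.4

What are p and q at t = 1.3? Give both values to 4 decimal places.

Euler on (p,q): p_{n+1} = p_n + h·p', q_{n+1} = q_n + h·q'.
1.100000: (1.100000, -1.400000); f=(-1.400000, -1.441000) → (0.820000, -1.688200)
(p(1.3), q(1.3)) ≈ (0.8200, -1.6882)

0.8200, -1.6882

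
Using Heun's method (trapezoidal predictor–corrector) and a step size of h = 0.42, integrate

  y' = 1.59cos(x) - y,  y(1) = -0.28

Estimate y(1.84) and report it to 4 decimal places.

-0.0813

Heun: k1 = f(x_n, y_n); k2 = f(x_n + h, y_n + h·k1); y_{n+1} = y_n + (h/2)·(k1 + k2).
x=1.000000, y=-0.280000:
  k1 = f(1.000000, -0.280000) = 1.139081
  k2 = f(1.420000, 0.198414) = 0.040445
  y ← -0.280000 + (0.42/2)·(1.139081 + 0.040445) = -0.032300
x=1.420000, y=-0.032300:
  k1 = f(1.420000, -0.032300) = 0.271158
  k2 = f(1.840000, 0.081587) = -0.504469
  y ← -0.032300 + (0.42/2)·(0.271158 + (-0.504469)) = -0.081295
y(1.84) ≈ -0.0813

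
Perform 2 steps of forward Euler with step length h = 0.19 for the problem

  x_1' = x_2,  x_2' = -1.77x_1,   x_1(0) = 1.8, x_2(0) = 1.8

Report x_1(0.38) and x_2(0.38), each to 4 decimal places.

Euler on (x_1,x_2): x_1_{n+1} = x_1_n + h·x_1', x_2_{n+1} = x_2_n + h·x_2'.
0.000000: (1.800000, 1.800000); f=(1.800000, -3.186000) → (2.142000, 1.194660)
0.190000: (2.142000, 1.194660); f=(1.194660, -3.791340) → (2.368985, 0.474305)
(x_1(0.38), x_2(0.38)) ≈ (2.3690, 0.4743)

2.3690, 0.4743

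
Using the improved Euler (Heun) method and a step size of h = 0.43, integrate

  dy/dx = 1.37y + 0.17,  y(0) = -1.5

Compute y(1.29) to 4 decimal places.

-7.6588

Heun: k1 = f(x_n, y_n); k2 = f(x_n + h, y_n + h·k1); y_{n+1} = y_n + (h/2)·(k1 + k2).
x=0.000000, y=-1.500000:
  k1 = f(0.000000, -1.500000) = -1.885000
  k2 = f(0.430000, -2.310550) = -2.995454
  y ← -1.500000 + (0.43/2)·(-1.885000 + (-2.995454)) = -2.549298
x=0.430000, y=-2.549298:
  k1 = f(0.430000, -2.549298) = -3.322538
  k2 = f(0.860000, -3.977989) = -5.279844
  y ← -2.549298 + (0.43/2)·(-3.322538 + (-5.279844)) = -4.398810
x=0.860000, y=-4.398810:
  k1 = f(0.860000, -4.398810) = -5.856369
  k2 = f(1.290000, -6.917048) = -9.306356
  y ← -4.398810 + (0.43/2)·(-5.856369 + (-9.306356)) = -7.658796
y(1.29) ≈ -7.6588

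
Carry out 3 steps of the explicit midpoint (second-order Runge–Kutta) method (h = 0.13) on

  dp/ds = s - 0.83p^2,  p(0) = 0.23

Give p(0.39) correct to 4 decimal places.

0.2867

Midpoint: k1 = f(s_n, p_n); k2 = f(s_n + h/2, p_n + (h/2)·k1); p_{n+1} = p_n + h·k2.
s=0.000000, p=0.230000:
  k1 = f(0.000000, 0.230000) = -0.043907
  k2 = f(0.065000, 0.227146) = 0.022176
  p ← 0.230000 + 0.13·0.022176 = 0.232883
s=0.130000, p=0.232883:
  k1 = f(0.130000, 0.232883) = 0.084985
  k2 = f(0.195000, 0.238407) = 0.147825
  p ← 0.232883 + 0.13·0.147825 = 0.252100
s=0.260000, p=0.252100:
  k1 = f(0.260000, 0.252100) = 0.207250
  k2 = f(0.325000, 0.265571) = 0.266462
  p ← 0.252100 + 0.13·0.266462 = 0.286740
p(0.39) ≈ 0.2867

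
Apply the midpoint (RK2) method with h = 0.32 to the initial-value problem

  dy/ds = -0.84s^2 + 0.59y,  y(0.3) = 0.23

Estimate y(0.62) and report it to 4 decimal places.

0.2184

Midpoint: k1 = f(s_n, y_n); k2 = f(s_n + h/2, y_n + (h/2)·k1); y_{n+1} = y_n + h·k2.
s=0.300000, y=0.230000:
  k1 = f(0.300000, 0.230000) = 0.060100
  k2 = f(0.460000, 0.239616) = -0.036371
  y ← 0.230000 + 0.32·(-0.036371) = 0.218361
y(0.62) ≈ 0.2184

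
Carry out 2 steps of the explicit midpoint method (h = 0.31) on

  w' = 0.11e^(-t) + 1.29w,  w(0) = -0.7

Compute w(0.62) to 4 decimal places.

Midpoint: k1 = f(t_n, w_n); k2 = f(t_n + h/2, w_n + (h/2)·k1); w_{n+1} = w_n + h·k2.
t=0.000000, w=-0.700000:
  k1 = f(0.000000, -0.700000) = -0.793000
  k2 = f(0.155000, -0.822915) = -0.967355
  w ← -0.700000 + 0.31·(-0.967355) = -0.999880
t=0.310000, w=-0.999880:
  k1 = f(0.310000, -0.999880) = -1.209166
  k2 = f(0.465000, -1.187301) = -1.462523
  w ← -0.999880 + 0.31·(-1.462523) = -1.453262
w(0.62) ≈ -1.4533

-1.4533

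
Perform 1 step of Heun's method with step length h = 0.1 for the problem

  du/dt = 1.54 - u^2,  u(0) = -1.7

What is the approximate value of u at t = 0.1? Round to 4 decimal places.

Heun: k1 = f(t_n, u_n); k2 = f(t_n + h, u_n + h·k1); u_{n+1} = u_n + (h/2)·(k1 + k2).
t=0.000000, u=-1.700000:
  k1 = f(0.000000, -1.700000) = -1.350000
  k2 = f(0.100000, -1.835000) = -1.827225
  u ← -1.700000 + (0.1/2)·(-1.350000 + (-1.827225)) = -1.858861
u(0.1) ≈ -1.8589

-1.8589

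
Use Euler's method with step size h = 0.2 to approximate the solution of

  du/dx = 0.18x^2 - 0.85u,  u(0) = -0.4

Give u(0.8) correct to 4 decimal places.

Euler: u_{n+1} = u_n + h·f(x_n, u_n).
x=0.000000, u=-0.400000: f=0.340000 → u ← -0.400000 + 0.2·0.340000 = -0.332000
x=0.200000, u=-0.332000: f=0.289400 → u ← -0.332000 + 0.2·0.289400 = -0.274120
x=0.400000, u=-0.274120: f=0.261802 → u ← -0.274120 + 0.2·0.261802 = -0.221760
x=0.600000, u=-0.221760: f=0.253296 → u ← -0.221760 + 0.2·0.253296 = -0.171100
u(0.8) ≈ -0.1711

-0.1711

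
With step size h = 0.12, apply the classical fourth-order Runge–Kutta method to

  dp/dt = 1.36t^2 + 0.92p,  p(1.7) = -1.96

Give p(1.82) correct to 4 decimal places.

RK4: k1 = f(t_n, p_n); k2 = f(t_n + h/2, p_n + (h/2)·k1); k3 = f(t_n + h/2, p_n + (h/2)·k2); k4 = f(t_n + h, p_n + h·k3); p_{n+1} = p_n + (h/6)·(k1 + 2k2 + 2k3 + k4).
t=1.700000, p=-1.960000:
  k1 = f(1.700000, -1.960000) = 2.127200
  k2 = f(1.760000, -1.832368) = 2.526957
  k3 = f(1.760000, -1.808383) = 2.549024
  k4 = f(1.820000, -1.654117) = 2.983076
  p ← -1.960000 + (0.12/6)·(k1 + 2k2 + 2k3 + k4) = -1.654755
p(1.82) ≈ -1.6548

-1.6548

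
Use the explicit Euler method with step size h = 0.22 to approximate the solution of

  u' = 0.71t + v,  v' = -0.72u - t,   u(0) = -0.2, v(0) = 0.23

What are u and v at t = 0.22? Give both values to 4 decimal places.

-0.1494, 0.2617

Euler on (u,v): u_{n+1} = u_n + h·u', v_{n+1} = v_n + h·v'.
0.000000: (-0.200000, 0.230000); f=(0.230000, 0.144000) → (-0.149400, 0.261680)
(u(0.22), v(0.22)) ≈ (-0.1494, 0.2617)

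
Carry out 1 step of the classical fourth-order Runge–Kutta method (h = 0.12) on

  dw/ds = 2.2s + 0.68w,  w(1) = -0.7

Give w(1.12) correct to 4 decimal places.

-0.4682

RK4: k1 = f(s_n, w_n); k2 = f(s_n + h/2, w_n + (h/2)·k1); k3 = f(s_n + h/2, w_n + (h/2)·k2); k4 = f(s_n + h, w_n + h·k3); w_{n+1} = w_n + (h/6)·(k1 + 2k2 + 2k3 + k4).
s=1.000000, w=-0.700000:
  k1 = f(1.000000, -0.700000) = 1.724000
  k2 = f(1.060000, -0.596560) = 1.926339
  k3 = f(1.060000, -0.584420) = 1.934595
  k4 = f(1.120000, -0.467849) = 2.145863
  w ← -0.700000 + (0.12/6)·(k1 + 2k2 + 2k3 + k4) = -0.468165
w(1.12) ≈ -0.4682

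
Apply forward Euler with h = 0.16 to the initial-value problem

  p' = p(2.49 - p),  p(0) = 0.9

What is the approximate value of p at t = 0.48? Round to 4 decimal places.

1.6201

Euler: p_{n+1} = p_n + h·f(t_n, p_n).
t=0.000000, p=0.900000: f=1.431000 → p ← 0.900000 + 0.16·1.431000 = 1.128960
t=0.160000, p=1.128960: f=1.536560 → p ← 1.128960 + 0.16·1.536560 = 1.374810
t=0.320000, p=1.374810: f=1.533174 → p ← 1.374810 + 0.16·1.533174 = 1.620117
p(0.48) ≈ 1.6201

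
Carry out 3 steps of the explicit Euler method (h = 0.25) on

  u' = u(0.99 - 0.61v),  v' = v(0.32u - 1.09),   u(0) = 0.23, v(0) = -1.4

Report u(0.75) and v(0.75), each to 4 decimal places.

0.6465, -0.6029

Euler on (u,v): u_{n+1} = u_n + h·u', v_{n+1} = v_n + h·v'.
0.000000: (0.230000, -1.400000); f=(0.424120, 1.422960) → (0.336030, -1.044260)
0.250000: (0.336030, -1.044260); f=(0.546720, 1.025955) → (0.472710, -0.787771)
0.500000: (0.472710, -0.787771); f=(0.695139, 0.739507) → (0.646495, -0.602895)
(u(0.75), v(0.75)) ≈ (0.6465, -0.6029)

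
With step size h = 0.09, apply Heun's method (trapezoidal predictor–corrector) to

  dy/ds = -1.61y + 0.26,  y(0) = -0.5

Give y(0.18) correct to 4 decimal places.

-0.3341

Heun: k1 = f(s_n, y_n); k2 = f(s_n + h, y_n + h·k1); y_{n+1} = y_n + (h/2)·(k1 + k2).
s=0.000000, y=-0.500000:
  k1 = f(0.000000, -0.500000) = 1.065000
  k2 = f(0.090000, -0.404150) = 0.910682
  y ← -0.500000 + (0.09/2)·(1.065000 + 0.910682) = -0.411094
s=0.090000, y=-0.411094:
  k1 = f(0.090000, -0.411094) = 0.921862
  k2 = f(0.180000, -0.328127) = 0.788284
  y ← -0.411094 + (0.09/2)·(0.921862 + 0.788284) = -0.334138
y(0.18) ≈ -0.3341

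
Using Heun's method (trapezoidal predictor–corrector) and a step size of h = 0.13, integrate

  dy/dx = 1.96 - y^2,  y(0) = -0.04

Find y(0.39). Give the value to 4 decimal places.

0.6615

Heun: k1 = f(x_n, y_n); k2 = f(x_n + h, y_n + h·k1); y_{n+1} = y_n + (h/2)·(k1 + k2).
x=0.000000, y=-0.040000:
  k1 = f(0.000000, -0.040000) = 1.958400
  k2 = f(0.130000, 0.214592) = 1.913950
  y ← -0.040000 + (0.13/2)·(1.958400 + 1.913950) = 0.211703
x=0.130000, y=0.211703:
  k1 = f(0.130000, 0.211703) = 1.915182
  k2 = f(0.260000, 0.460676) = 1.747777
  y ← 0.211703 + (0.13/2)·(1.915182 + 1.747777) = 0.449795
x=0.260000, y=0.449795:
  k1 = f(0.260000, 0.449795) = 1.757684
  k2 = f(0.390000, 0.678294) = 1.499917
  y ← 0.449795 + (0.13/2)·(1.757684 + 1.499917) = 0.661539
y(0.39) ≈ 0.6615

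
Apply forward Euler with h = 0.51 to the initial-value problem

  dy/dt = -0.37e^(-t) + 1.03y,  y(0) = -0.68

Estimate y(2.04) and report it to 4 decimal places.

Euler: y_{n+1} = y_n + h·f(t_n, y_n).
t=0.000000, y=-0.680000: f=-1.070400 → y ← -0.680000 + 0.51·(-1.070400) = -1.225904
t=0.510000, y=-1.225904: f=-1.484864 → y ← -1.225904 + 0.51·(-1.484864) = -1.983185
t=1.020000, y=-1.983185: f=-2.176101 → y ← -1.983185 + 0.51·(-2.176101) = -3.092996
t=1.530000, y=-3.092996: f=-3.265904 → y ← -3.092996 + 0.51·(-3.265904) = -4.758607
y(2.04) ≈ -4.7586

-4.7586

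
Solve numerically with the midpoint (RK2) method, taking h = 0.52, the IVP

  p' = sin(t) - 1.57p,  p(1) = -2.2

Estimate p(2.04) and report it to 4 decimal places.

-0.1275

Midpoint: k1 = f(t_n, p_n); k2 = f(t_n + h/2, p_n + (h/2)·k1); p_{n+1} = p_n + h·k2.
t=1.000000, p=-2.200000:
  k1 = f(1.000000, -2.200000) = 4.295471
  k2 = f(1.260000, -1.083178) = 2.652679
  p ← -2.200000 + 0.52·2.652679 = -0.820607
t=1.520000, p=-0.820607:
  k1 = f(1.520000, -0.820607) = 2.287063
  k2 = f(1.780000, -0.225971) = 1.332970
  p ← -0.820607 + 0.52·1.332970 = -0.127462
p(2.04) ≈ -0.1275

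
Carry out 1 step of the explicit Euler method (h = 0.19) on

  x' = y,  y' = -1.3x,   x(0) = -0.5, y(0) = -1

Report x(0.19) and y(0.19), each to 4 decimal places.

-0.6900, -0.8765

Euler on (x,y): x_{n+1} = x_n + h·x', y_{n+1} = y_n + h·y'.
0.000000: (-0.500000, -1.000000); f=(-1.000000, 0.650000) → (-0.690000, -0.876500)
(x(0.19), y(0.19)) ≈ (-0.6900, -0.8765)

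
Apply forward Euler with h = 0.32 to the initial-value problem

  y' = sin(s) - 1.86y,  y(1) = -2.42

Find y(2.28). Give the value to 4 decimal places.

0.4290

Euler: y_{n+1} = y_n + h·f(s_n, y_n).
s=1.000000, y=-2.420000: f=5.342671 → y ← -2.420000 + 0.32·5.342671 = -0.710345
s=1.320000, y=-0.710345: f=2.289957 → y ← -0.710345 + 0.32·2.289957 = 0.022441
s=1.640000, y=0.022441: f=0.955866 → y ← 0.022441 + 0.32·0.955866 = 0.328318
s=1.960000, y=0.328318: f=0.314540 → y ← 0.328318 + 0.32·0.314540 = 0.428971
y(2.28) ≈ 0.4290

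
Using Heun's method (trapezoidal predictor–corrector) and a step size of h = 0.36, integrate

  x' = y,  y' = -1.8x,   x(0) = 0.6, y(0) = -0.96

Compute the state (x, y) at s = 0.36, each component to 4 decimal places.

0.1844, -1.2368

Heun on (x,y): k1 = f(s_n, state_n); k2 = f(s_n + h, state_n + h·k1); state_{n+1} = state_n + (h/2)·(k1 + k2).
0.000000: (0.600000, -0.960000)
  k1 = (-0.960000, -1.080000)
  predictor → (0.254400, -1.348800)
  k2 = (-1.348800, -0.457920)
  → (0.184416, -1.236826)
(x(0.36), y(0.36)) ≈ (0.1844, -1.2368)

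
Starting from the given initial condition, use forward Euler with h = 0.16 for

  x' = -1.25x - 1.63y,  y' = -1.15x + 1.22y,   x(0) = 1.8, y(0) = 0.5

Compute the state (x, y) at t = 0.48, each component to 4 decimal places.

0.7624, -0.0874

Euler on (x,y): x_{n+1} = x_n + h·x', y_{n+1} = y_n + h·y'.
0.000000: (1.800000, 0.500000); f=(-3.065000, -1.460000) → (1.309600, 0.266400)
0.160000: (1.309600, 0.266400); f=(-2.071232, -1.181032) → (0.978203, 0.077435)
0.320000: (0.978203, 0.077435); f=(-1.348972, -1.030463) → (0.762367, -0.087439)
(x(0.48), y(0.48)) ≈ (0.7624, -0.0874)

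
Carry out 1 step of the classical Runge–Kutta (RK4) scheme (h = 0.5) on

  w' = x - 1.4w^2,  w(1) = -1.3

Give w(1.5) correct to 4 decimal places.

RK4: k1 = f(x_n, w_n); k2 = f(x_n + h/2, w_n + (h/2)·k1); k3 = f(x_n + h/2, w_n + (h/2)·k2); k4 = f(x_n + h, w_n + h·k3); w_{n+1} = w_n + (h/6)·(k1 + 2k2 + 2k3 + k4).
x=1.000000, w=-1.300000:
  k1 = f(1.000000, -1.300000) = -1.366000
  k2 = f(1.250000, -1.641500) = -2.522331
  k3 = f(1.250000, -1.930583) = -3.968010
  k4 = f(1.500000, -3.284005) = -13.598564
  w ← -1.300000 + (0.5/6)·(k1 + 2k2 + 2k3 + k4) = -3.628770
w(1.5) ≈ -3.6288

-3.6288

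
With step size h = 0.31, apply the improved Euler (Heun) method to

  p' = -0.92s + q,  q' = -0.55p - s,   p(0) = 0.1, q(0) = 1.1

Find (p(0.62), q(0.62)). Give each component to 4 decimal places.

0.5480, 0.7754

Heun on (p,q): k1 = f(s_n, state_n); k2 = f(s_n + h, state_n + h·k1); state_{n+1} = state_n + (h/2)·(k1 + k2).
0.000000: (0.100000, 1.100000)
  k1 = (1.100000, -0.055000)
  predictor → (0.441000, 1.082950)
  k2 = (0.797750, -0.552550)
  → (0.394151, 1.005830)
0.310000: (0.394151, 1.005830)
  k1 = (0.720630, -0.526783)
  predictor → (0.617546, 0.842527)
  k2 = (0.272127, -0.959651)
  → (0.548029, 0.775433)
(p(0.62), q(0.62)) ≈ (0.5480, 0.7754)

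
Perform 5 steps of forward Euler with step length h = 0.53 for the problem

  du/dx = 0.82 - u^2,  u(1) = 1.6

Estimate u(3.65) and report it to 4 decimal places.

0.9055

Euler: u_{n+1} = u_n + h·f(x_n, u_n).
x=1.000000, u=1.600000: f=-1.740000 → u ← 1.600000 + 0.53·(-1.740000) = 0.677800
x=1.530000, u=0.677800: f=0.360587 → u ← 0.677800 + 0.53·0.360587 = 0.868911
x=2.060000, u=0.868911: f=0.064993 → u ← 0.868911 + 0.53·0.064993 = 0.903358
x=2.590000, u=0.903358: f=0.003945 → u ← 0.903358 + 0.53·0.003945 = 0.905448
x=3.120000, u=0.905448: f=0.000163 → u ← 0.905448 + 0.53·0.000163 = 0.905535
u(3.65) ≈ 0.9055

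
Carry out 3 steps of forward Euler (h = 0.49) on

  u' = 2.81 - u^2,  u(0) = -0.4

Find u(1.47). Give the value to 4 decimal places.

Euler: u_{n+1} = u_n + h·f(s_n, u_n).
s=0.000000, u=-0.400000: f=2.650000 → u ← -0.400000 + 0.49·2.650000 = 0.898500
s=0.490000, u=0.898500: f=2.002698 → u ← 0.898500 + 0.49·2.002698 = 1.879822
s=0.980000, u=1.879822: f=-0.723730 → u ← 1.879822 + 0.49·(-0.723730) = 1.525194
u(1.47) ≈ 1.5252

1.5252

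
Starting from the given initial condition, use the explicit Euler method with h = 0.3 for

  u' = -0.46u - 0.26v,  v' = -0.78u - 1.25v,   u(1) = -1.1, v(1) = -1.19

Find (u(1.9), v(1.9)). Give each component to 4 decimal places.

Euler on (u,v): u_{n+1} = u_n + h·u', v_{n+1} = v_n + h·v'.
1.000000: (-1.100000, -1.190000); f=(0.815400, 2.345500) → (-0.855380, -0.486350)
1.300000: (-0.855380, -0.486350); f=(0.519926, 1.275134) → (-0.699402, -0.103810)
1.600000: (-0.699402, -0.103810); f=(0.348716, 0.675296) → (-0.594788, 0.098779)
(u(1.9), v(1.9)) ≈ (-0.5948, 0.0988)

-0.5948, 0.0988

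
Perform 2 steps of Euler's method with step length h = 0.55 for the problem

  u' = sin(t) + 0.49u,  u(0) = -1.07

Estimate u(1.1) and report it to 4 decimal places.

Euler: u_{n+1} = u_n + h·f(t_n, u_n).
t=0.000000, u=-1.070000: f=-0.524300 → u ← -1.070000 + 0.55·(-0.524300) = -1.358365
t=0.550000, u=-1.358365: f=-0.142912 → u ← -1.358365 + 0.55·(-0.142912) = -1.436966
u(1.1) ≈ -1.4370

-1.4370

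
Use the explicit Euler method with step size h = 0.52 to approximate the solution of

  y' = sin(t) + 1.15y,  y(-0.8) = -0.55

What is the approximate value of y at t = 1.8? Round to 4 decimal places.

Euler: y_{n+1} = y_n + h·f(t_n, y_n).
t=-0.800000, y=-0.550000: f=-1.349856 → y ← -0.550000 + 0.52·(-1.349856) = -1.251925
t=-0.280000, y=-1.251925: f=-1.716070 → y ← -1.251925 + 0.52·(-1.716070) = -2.144281
t=0.240000, y=-2.144281: f=-2.228221 → y ← -2.144281 + 0.52·(-2.228221) = -3.302956
t=0.760000, y=-3.302956: f=-3.109478 → y ← -3.302956 + 0.52·(-3.109478) = -4.919885
t=1.280000, y=-4.919885: f=-4.699852 → y ← -4.919885 + 0.52·(-4.699852) = -7.363808
y(1.8) ≈ -7.3638

-7.3638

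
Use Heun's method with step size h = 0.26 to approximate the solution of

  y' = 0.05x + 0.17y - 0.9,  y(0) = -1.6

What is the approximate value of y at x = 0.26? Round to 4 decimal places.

-1.9098

Heun: k1 = f(x_n, y_n); k2 = f(x_n + h, y_n + h·k1); y_{n+1} = y_n + (h/2)·(k1 + k2).
x=0.000000, y=-1.600000:
  k1 = f(0.000000, -1.600000) = -1.172000
  k2 = f(0.260000, -1.904720) = -1.210802
  y ← -1.600000 + (0.26/2)·(-1.172000 + (-1.210802)) = -1.909764
y(0.26) ≈ -1.9098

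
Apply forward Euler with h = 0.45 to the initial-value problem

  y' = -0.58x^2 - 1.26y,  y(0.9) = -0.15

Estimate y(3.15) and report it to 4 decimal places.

Euler: y_{n+1} = y_n + h·f(x_n, y_n).
x=0.900000, y=-0.150000: f=-0.280800 → y ← -0.150000 + 0.45·(-0.280800) = -0.276360
x=1.350000, y=-0.276360: f=-0.708836 → y ← -0.276360 + 0.45·(-0.708836) = -0.595336
x=1.800000, y=-0.595336: f=-1.129076 → y ← -0.595336 + 0.45·(-1.129076) = -1.103421
x=2.250000, y=-1.103421: f=-1.545940 → y ← -1.103421 + 0.45·(-1.545940) = -1.799094
x=2.700000, y=-1.799094: f=-1.961342 → y ← -1.799094 + 0.45·(-1.961342) = -2.681698
y(3.15) ≈ -2.6817

-2.6817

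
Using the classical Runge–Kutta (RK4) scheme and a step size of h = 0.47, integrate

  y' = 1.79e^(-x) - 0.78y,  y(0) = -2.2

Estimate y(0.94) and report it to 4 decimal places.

RK4: k1 = f(x_n, y_n); k2 = f(x_n + h/2, y_n + (h/2)·k1); k3 = f(x_n + h/2, y_n + (h/2)·k2); k4 = f(x_n + h, y_n + h·k3); y_{n+1} = y_n + (h/6)·(k1 + 2k2 + 2k3 + k4).
x=0.000000, y=-2.200000:
  k1 = f(0.000000, -2.200000) = 3.506000
  k2 = f(0.235000, -1.376090) = 2.488472
  k3 = f(0.235000, -1.615209) = 2.674985
  k4 = f(0.470000, -0.942757) = 1.854105
  y ← -2.200000 + (0.47/6)·(k1 + 2k2 + 2k3 + k4) = -0.971184
x=0.470000, y=-0.971184:
  k1 = f(0.470000, -0.971184) = 1.876277
  k2 = f(0.705000, -0.530258) = 1.298056
  k3 = f(0.705000, -0.666140) = 1.404044
  k4 = f(0.940000, -0.311283) = 0.942025
  y ← -0.971184 + (0.47/6)·(k1 + 2k2 + 2k3 + k4) = -0.327088
y(0.94) ≈ -0.3271

-0.3271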